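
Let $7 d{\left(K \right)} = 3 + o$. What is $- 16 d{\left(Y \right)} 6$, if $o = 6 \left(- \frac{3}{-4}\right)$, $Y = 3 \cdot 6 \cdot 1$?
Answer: $- \frac{720}{7} \approx -102.86$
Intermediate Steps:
$Y = 18$ ($Y = 18 \cdot 1 = 18$)
$o = \frac{9}{2}$ ($o = 6 \left(\left(-3\right) \left(- \frac{1}{4}\right)\right) = 6 \cdot \frac{3}{4} = \frac{9}{2} \approx 4.5$)
$d{\left(K \right)} = \frac{15}{14}$ ($d{\left(K \right)} = \frac{3 + \frac{9}{2}}{7} = \frac{1}{7} \cdot \frac{15}{2} = \frac{15}{14}$)
$- 16 d{\left(Y \right)} 6 = \left(-16\right) \frac{15}{14} \cdot 6 = \left(- \frac{120}{7}\right) 6 = - \frac{720}{7}$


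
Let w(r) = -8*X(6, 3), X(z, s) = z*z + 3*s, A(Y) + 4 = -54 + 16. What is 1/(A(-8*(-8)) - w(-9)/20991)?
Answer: -6997/293754 ≈ -0.023819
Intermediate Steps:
A(Y) = -42 (A(Y) = -4 + (-54 + 16) = -4 - 38 = -42)
X(z, s) = z² + 3*s
w(r) = -360 (w(r) = -8*(6² + 3*3) = -8*(36 + 9) = -8*45 = -360)
1/(A(-8*(-8)) - w(-9)/20991) = 1/(-42 - (-360)/20991) = 1/(-42 - 1*(-120/6997)) = 1/(-42 + 120/6997) = 1/(-293754/6997) = -6997/293754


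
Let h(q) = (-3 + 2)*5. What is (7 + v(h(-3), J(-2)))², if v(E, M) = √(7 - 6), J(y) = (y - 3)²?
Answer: 64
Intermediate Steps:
h(q) = -5 (h(q) = -1*5 = -5)
J(y) = (-3 + y)²
v(E, M) = 1 (v(E, M) = √1 = 1)
(7 + v(h(-3), J(-2)))² = (7 + 1)² = 8² = 64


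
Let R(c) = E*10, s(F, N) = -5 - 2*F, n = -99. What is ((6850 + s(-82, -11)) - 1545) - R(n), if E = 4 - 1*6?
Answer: 5484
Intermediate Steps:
E = -2 (E = 4 - 6 = -2)
R(c) = -20 (R(c) = -2*10 = -20)
((6850 + s(-82, -11)) - 1545) - R(n) = ((6850 + (-5 - 2*(-82))) - 1545) - 1*(-20) = ((6850 + (-5 + 164)) - 1545) + 20 = ((6850 + 159) - 1545) + 20 = (7009 - 1545) + 20 = 5464 + 20 = 5484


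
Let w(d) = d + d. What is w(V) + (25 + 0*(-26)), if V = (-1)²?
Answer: 27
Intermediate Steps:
V = 1
w(d) = 2*d
w(V) + (25 + 0*(-26)) = 2*1 + (25 + 0*(-26)) = 2 + (25 + 0) = 2 + 25 = 27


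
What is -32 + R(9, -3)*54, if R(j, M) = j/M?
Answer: -194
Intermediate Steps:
-32 + R(9, -3)*54 = -32 + (9/(-3))*54 = -32 + (9*(-1/3))*54 = -32 - 3*54 = -32 - 162 = -194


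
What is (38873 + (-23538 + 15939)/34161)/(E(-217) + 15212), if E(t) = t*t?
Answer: 147548106/236473829 ≈ 0.62395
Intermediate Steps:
E(t) = t**2
(38873 + (-23538 + 15939)/34161)/(E(-217) + 15212) = (38873 + (-23538 + 15939)/34161)/((-217)**2 + 15212) = (38873 - 7599*1/34161)/(47089 + 15212) = (38873 - 2533/11387)/62301 = (442644318/11387)*(1/62301) = 147548106/236473829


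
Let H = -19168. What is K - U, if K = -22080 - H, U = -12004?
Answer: 9092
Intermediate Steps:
K = -2912 (K = -22080 - 1*(-19168) = -22080 + 19168 = -2912)
K - U = -2912 - 1*(-12004) = -2912 + 12004 = 9092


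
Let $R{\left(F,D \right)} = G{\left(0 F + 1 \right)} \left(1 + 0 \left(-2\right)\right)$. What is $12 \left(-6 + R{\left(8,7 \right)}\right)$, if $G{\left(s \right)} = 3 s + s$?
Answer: $-24$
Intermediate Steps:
$G{\left(s \right)} = 4 s$
$R{\left(F,D \right)} = 4$ ($R{\left(F,D \right)} = 4 \left(0 F + 1\right) \left(1 + 0 \left(-2\right)\right) = 4 \left(0 + 1\right) \left(1 + 0\right) = 4 \cdot 1 \cdot 1 = 4 \cdot 1 = 4$)
$12 \left(-6 + R{\left(8,7 \right)}\right) = 12 \left(-6 + 4\right) = 12 \left(-2\right) = -24$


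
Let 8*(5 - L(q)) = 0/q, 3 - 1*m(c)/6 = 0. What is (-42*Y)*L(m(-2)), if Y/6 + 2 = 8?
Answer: -7560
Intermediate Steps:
Y = 36 (Y = -12 + 6*8 = -12 + 48 = 36)
m(c) = 18 (m(c) = 18 - 6*0 = 18 + 0 = 18)
L(q) = 5 (L(q) = 5 - 0/q = 5 - ⅛*0 = 5 + 0 = 5)
(-42*Y)*L(m(-2)) = -42*36*5 = -1512*5 = -7560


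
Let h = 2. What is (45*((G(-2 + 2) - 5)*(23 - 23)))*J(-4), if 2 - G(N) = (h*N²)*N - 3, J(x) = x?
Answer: 0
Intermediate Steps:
G(N) = 5 - 2*N³ (G(N) = 2 - ((2*N²)*N - 3) = 2 - (2*N³ - 3) = 2 - (-3 + 2*N³) = 2 + (3 - 2*N³) = 5 - 2*N³)
(45*((G(-2 + 2) - 5)*(23 - 23)))*J(-4) = (45*(((5 - 2*(-2 + 2)³) - 5)*(23 - 23)))*(-4) = (45*(((5 - 2*0³) - 5)*0))*(-4) = (45*(((5 - 2*0) - 5)*0))*(-4) = (45*(((5 + 0) - 5)*0))*(-4) = (45*((5 - 5)*0))*(-4) = (45*(0*0))*(-4) = (45*0)*(-4) = 0*(-4) = 0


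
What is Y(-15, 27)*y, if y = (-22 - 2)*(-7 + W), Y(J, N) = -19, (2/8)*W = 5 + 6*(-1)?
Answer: -5016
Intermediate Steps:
W = -4 (W = 4*(5 + 6*(-1)) = 4*(5 - 6) = 4*(-1) = -4)
y = 264 (y = (-22 - 2)*(-7 - 4) = -24*(-11) = 264)
Y(-15, 27)*y = -19*264 = -5016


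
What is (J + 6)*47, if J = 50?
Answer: 2632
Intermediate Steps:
(J + 6)*47 = (50 + 6)*47 = 56*47 = 2632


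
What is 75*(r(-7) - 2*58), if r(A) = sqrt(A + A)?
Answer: -8700 + 75*I*sqrt(14) ≈ -8700.0 + 280.62*I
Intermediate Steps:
r(A) = sqrt(2)*sqrt(A) (r(A) = sqrt(2*A) = sqrt(2)*sqrt(A))
75*(r(-7) - 2*58) = 75*(sqrt(2)*sqrt(-7) - 2*58) = 75*(sqrt(2)*(I*sqrt(7)) - 116) = 75*(I*sqrt(14) - 116) = 75*(-116 + I*sqrt(14)) = -8700 + 75*I*sqrt(14)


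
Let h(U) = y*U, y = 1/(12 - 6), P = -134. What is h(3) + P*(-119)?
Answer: 31893/2 ≈ 15947.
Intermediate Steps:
y = 1/6 ≈ 0.16667
h(U) = U/6
h(3) + P*(-119) = (1/6)*3 - 134*(-119) = 1/2 + 15946 = 31893/2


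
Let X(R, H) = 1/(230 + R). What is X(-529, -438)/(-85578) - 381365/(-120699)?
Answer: 3252766619243/1029474842526 ≈ 3.1596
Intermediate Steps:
X(-529, -438)/(-85578) - 381365/(-120699) = 1/((230 - 529)*(-85578)) - 381365/(-120699) = -1/85578/(-299) - 381365*(-1/120699) = -1/299*(-1/85578) + 381365/120699 = 1/25587822 + 381365/120699 = 3252766619243/1029474842526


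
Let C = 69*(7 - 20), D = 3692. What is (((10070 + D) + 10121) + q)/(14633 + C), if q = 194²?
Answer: 61519/13736 ≈ 4.4787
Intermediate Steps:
C = -897 (C = 69*(-13) = -897)
q = 37636
(((10070 + D) + 10121) + q)/(14633 + C) = (((10070 + 3692) + 10121) + 37636)/(14633 - 897) = ((13762 + 10121) + 37636)/13736 = (23883 + 37636)*(1/13736) = 61519*(1/13736) = 61519/13736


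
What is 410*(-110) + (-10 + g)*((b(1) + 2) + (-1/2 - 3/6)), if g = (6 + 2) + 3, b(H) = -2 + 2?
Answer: -45099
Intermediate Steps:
b(H) = 0
g = 11 (g = 8 + 3 = 11)
410*(-110) + (-10 + g)*((b(1) + 2) + (-1/2 - 3/6)) = 410*(-110) + (-10 + 11)*((0 + 2) + (-1/2 - 3/6)) = -45100 + 1*(2 + (-1*1/2 - 3*1/6)) = -45100 + 1*(2 + (-1/2 - 1/2)) = -45100 + 1*(2 - 1) = -45100 + 1*1 = -45100 + 1 = -45099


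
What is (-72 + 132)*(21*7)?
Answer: 8820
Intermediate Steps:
(-72 + 132)*(21*7) = 60*147 = 8820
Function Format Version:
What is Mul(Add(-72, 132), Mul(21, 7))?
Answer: 8820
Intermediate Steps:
Mul(Add(-72, 132), Mul(21, 7)) = Mul(60, 147) = 8820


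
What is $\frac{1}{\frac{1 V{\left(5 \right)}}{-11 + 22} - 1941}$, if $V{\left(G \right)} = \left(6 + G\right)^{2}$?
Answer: $- \frac{1}{1930} \approx -0.00051813$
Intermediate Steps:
$\frac{1}{\frac{1 V{\left(5 \right)}}{-11 + 22} - 1941} = \frac{1}{\frac{1 \left(6 + 5\right)^{2}}{-11 + 22} - 1941} = \frac{1}{\frac{1 \cdot 11^{2}}{11} - 1941} = \frac{1}{1 \cdot 121 \cdot \frac{1}{11} - 1941} = \frac{1}{121 \cdot \frac{1}{11} - 1941} = \frac{1}{11 - 1941} = \frac{1}{-1930} = - \frac{1}{1930}$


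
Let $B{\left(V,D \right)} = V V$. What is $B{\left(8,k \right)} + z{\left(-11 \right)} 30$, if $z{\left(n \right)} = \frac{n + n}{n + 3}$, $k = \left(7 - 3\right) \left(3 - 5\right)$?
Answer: $\frac{293}{2} \approx 146.5$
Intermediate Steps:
$k = -8$ ($k = 4 \left(-2\right) = -8$)
$B{\left(V,D \right)} = V^{2}$
$z{\left(n \right)} = \frac{2 n}{3 + n}$
$B{\left(8,k \right)} + z{\left(-11 \right)} 30 = 8^{2} + 2 \left(-11\right) \frac{1}{3 - 11} \cdot 30 = 64 + 2 \left(-11\right) \frac{1}{-8} \cdot 30 = 64 + 2 \left(-11\right) \left(- \frac{1}{8}\right) 30 = 64 + \frac{11}{4} \cdot 30 = 64 + \frac{165}{2} = \frac{293}{2}$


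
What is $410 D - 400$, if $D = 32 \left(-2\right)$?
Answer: $-26640$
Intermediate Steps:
$D = -64$
$410 D - 400 = 410 \left(-64\right) - 400 = -26240 - 400 = -26640$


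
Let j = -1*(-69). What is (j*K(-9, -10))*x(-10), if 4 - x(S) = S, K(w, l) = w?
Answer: -8694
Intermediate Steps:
x(S) = 4 - S
j = 69
(j*K(-9, -10))*x(-10) = (69*(-9))*(4 - 1*(-10)) = -621*(4 + 10) = -621*14 = -8694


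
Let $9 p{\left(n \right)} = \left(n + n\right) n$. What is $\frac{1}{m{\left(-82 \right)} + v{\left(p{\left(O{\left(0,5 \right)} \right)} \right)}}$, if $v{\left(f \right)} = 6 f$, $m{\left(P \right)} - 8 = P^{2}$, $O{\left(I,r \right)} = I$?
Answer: $\frac{1}{6732} \approx 0.00014854$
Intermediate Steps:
$p{\left(n \right)} = \frac{2 n^{2}}{9}$ ($p{\left(n \right)} = \frac{\left(n + n\right) n}{9} = \frac{2 n n}{9} = \frac{2 n^{2}}{9}$)
$m{\left(P \right)} = 8 + P^{2}$
$\frac{1}{m{\left(-82 \right)} + v{\left(p{\left(O{\left(0,5 \right)} \right)} \right)}} = \frac{1}{\left(8 + \left(-82\right)^{2}\right) + 6 \frac{2 \cdot 0^{2}}{9}} = \frac{1}{\left(8 + 6724\right) + 6 \cdot \frac{2}{9} \cdot 0} = \frac{1}{6732 + 6 \cdot 0} = \frac{1}{6732 + 0} = \frac{1}{6732}$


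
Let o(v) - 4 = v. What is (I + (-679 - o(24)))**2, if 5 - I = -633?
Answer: 4761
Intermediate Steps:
I = 638 (I = 5 - 1*(-633) = 5 + 633 = 638)
o(v) = 4 + v
(I + (-679 - o(24)))**2 = (638 + (-679 - (4 + 24)))**2 = (638 + (-679 - 1*28))**2 = (638 + (-679 - 28))**2 = (638 - 707)**2 = (-69)**2 = 4761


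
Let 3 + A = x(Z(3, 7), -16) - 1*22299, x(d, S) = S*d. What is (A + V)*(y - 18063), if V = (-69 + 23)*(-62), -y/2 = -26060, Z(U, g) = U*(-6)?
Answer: -652600234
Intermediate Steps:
Z(U, g) = -6*U
y = 52120 (y = -2*(-26060) = 52120)
A = -22014 (A = -3 + (-(-96)*3 - 1*22299) = -3 + (-16*(-18) - 22299) = -3 + (288 - 22299) = -3 - 22011 = -22014)
V = 2852 (V = -46*(-62) = 2852)
(A + V)*(y - 18063) = (-22014 + 2852)*(52120 - 18063) = -19162*34057 = -652600234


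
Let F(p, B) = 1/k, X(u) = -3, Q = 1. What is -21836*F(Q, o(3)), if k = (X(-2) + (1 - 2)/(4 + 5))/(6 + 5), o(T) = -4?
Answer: 540441/7 ≈ 77206.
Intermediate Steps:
k = -28/99 (k = (-3 + (1 - 2)/(4 + 5))/(6 + 5) = (-3 - 1/9)/11 = (-3 - 1*1/9)*(1/11) = (-3 - 1/9)*(1/11) = -28/9*1/11 = -28/99 ≈ -0.28283)
F(p, B) = -99/28 (F(p, B) = 1/(-28/99) = -99/28)
-21836*F(Q, o(3)) = -21836*(-99/28) = 540441/7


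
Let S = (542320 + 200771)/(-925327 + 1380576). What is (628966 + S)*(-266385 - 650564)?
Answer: -262556320936958125/455249 ≈ -5.7673e+11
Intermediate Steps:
S = 743091/455249 ≈ 1.6323
(628966 + S)*(-266385 - 650564) = (628966 + 743091/455249)*(-266385 - 650564) = (286336885625/455249)*(-916949) = -262556320936958125/455249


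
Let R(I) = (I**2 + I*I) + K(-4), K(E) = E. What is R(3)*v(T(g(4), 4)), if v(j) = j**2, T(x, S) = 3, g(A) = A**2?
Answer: 126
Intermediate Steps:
R(I) = -4 + 2*I**2 (R(I) = (I**2 + I*I) - 4 = (I**2 + I**2) - 4 = 2*I**2 - 4 = -4 + 2*I**2)
R(3)*v(T(g(4), 4)) = (-4 + 2*3**2)*3**2 = (-4 + 2*9)*9 = (-4 + 18)*9 = 14*9 = 126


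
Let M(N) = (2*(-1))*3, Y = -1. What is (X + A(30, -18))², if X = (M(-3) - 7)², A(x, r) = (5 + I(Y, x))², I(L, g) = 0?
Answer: 37636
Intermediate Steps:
A(x, r) = 25 (A(x, r) = (5 + 0)² = 5² = 25)
M(N) = -6 (M(N) = -2*3 = -6)
X = 169 (X = (-6 - 7)² = (-13)² = 169)
(X + A(30, -18))² = (169 + 25)² = 194² = 37636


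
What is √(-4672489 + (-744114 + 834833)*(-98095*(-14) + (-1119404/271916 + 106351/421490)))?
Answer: √102277415547044897211254434493210/28652468710 ≈ 3.5296e+5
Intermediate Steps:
√(-4672489 + (-744114 + 834833)*(-98095*(-14) + (-1119404/271916 + 106351/421490))) = √(-4672489 + 90719*(1373330 + (-1119404*1/271916 + 106351*(1/421490)))) = √(-4672489 + 90719*(1373330 + (-279851/67979 + 106351/421490))) = √(-4672489 + 90719*(1373330 - 110724763361/28652468710)) = √(-4672489 + 90719*(39349184128740939/28652468710)) = √(-4672489 + 3569718634975249245141/28652468710) = √(3569584756630378925951/28652468710) = √102277415547044897211254434493210/28652468710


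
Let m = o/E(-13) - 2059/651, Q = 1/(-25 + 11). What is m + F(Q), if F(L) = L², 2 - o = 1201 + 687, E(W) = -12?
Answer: 2807275/18228 ≈ 154.01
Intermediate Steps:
o = -1886 (o = 2 - (1201 + 687) = 2 - 1*1888 = 2 - 1888 = -1886)
Q = -1/14 (Q = 1/(-14) = -1/14 ≈ -0.071429)
m = 200513/1302 (m = -1886/(-12) - 2059/651 = -1886*(-1/12) - 2059*1/651 = 943/6 - 2059/651 = 200513/1302 ≈ 154.00)
m + F(Q) = 200513/1302 + (-1/14)² = 200513/1302 + 1/196 = 2807275/18228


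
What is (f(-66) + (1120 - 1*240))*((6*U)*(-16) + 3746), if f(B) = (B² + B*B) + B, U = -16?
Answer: 50316332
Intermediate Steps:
f(B) = B + 2*B² (f(B) = (B² + B²) + B = 2*B² + B = B + 2*B²)
(f(-66) + (1120 - 1*240))*((6*U)*(-16) + 3746) = (-66*(1 + 2*(-66)) + (1120 - 1*240))*((6*(-16))*(-16) + 3746) = (-66*(1 - 132) + (1120 - 240))*(-96*(-16) + 3746) = (-66*(-131) + 880)*(1536 + 3746) = (8646 + 880)*5282 = 9526*5282 = 50316332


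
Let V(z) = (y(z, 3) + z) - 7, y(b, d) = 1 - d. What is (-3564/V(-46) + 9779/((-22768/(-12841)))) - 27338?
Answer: -2476920393/113840 ≈ -21758.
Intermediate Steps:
V(z) = -9 + z (V(z) = ((1 - 1*3) + z) - 7 = ((1 - 3) + z) - 7 = (-2 + z) - 7 = -9 + z)
(-3564/V(-46) + 9779/((-22768/(-12841)))) - 27338 = (-3564/(-9 - 46) + 9779/((-22768/(-12841)))) - 27338 = (-3564/(-55) + 9779/((-22768*(-1/12841)))) - 27338 = (-3564*(-1/55) + 9779/(22768/12841)) - 27338 = (324/5 + 9779*(12841/22768)) - 27338 = (324/5 + 125572139/22768) - 27338 = 635237527/113840 - 27338 = -2476920393/113840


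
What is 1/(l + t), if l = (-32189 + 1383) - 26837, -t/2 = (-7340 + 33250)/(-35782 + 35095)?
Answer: -687/39548921 ≈ -1.7371e-5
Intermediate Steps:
t = 51820/687 (t = -2*(-7340 + 33250)/(-35782 + 35095) = -51820/(-687) = -51820*(-1)/687 = -2*(-25910/687) = 51820/687 ≈ 75.429)
l = -57643 (l = -30806 - 26837 = -57643)
1/(l + t) = 1/(-57643 + 51820/687) = 1/(-39548921/687) = -687/39548921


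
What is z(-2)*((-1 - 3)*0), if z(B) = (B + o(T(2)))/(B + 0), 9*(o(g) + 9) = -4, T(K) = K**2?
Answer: 0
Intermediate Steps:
o(g) = -85/9 (o(g) = -9 + (1/9)*(-4) = -9 - 4/9 = -85/9)
z(B) = (-85/9 + B)/B (z(B) = (B - 85/9)/(B + 0) = (-85/9 + B)/B)
z(-2)*((-1 - 3)*0) = ((-85/9 - 2)/(-2))*((-1 - 3)*0) = (-1/2*(-103/9))*(-4*0) = (103/18)*0 = 0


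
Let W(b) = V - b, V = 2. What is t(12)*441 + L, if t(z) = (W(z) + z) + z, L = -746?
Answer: 5428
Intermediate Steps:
W(b) = 2 - b
t(z) = 2 + z (t(z) = ((2 - z) + z) + z = 2 + z)
t(12)*441 + L = (2 + 12)*441 - 746 = 14*441 - 746 = 6174 - 746 = 5428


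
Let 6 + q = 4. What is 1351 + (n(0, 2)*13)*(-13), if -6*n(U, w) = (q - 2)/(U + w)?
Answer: 3884/3 ≈ 1294.7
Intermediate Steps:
q = -2 (q = -6 + 4 = -2)
n(U, w) = 2/(3*(U + w)) (n(U, w) = -(-2 - 2)/(6*(U + w)) = -(-2)/(3*(U + w)) = 2/(3*(U + w)))
1351 + (n(0, 2)*13)*(-13) = 1351 + ((2/(3*(0 + 2)))*13)*(-13) = 1351 + (((⅔)/2)*13)*(-13) = 1351 + (((⅔)*(½))*13)*(-13) = 1351 + ((⅓)*13)*(-13) = 1351 + (13/3)*(-13) = 1351 - 169/3 = 3884/3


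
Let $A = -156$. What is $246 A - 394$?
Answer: $-38770$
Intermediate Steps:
$246 A - 394 = 246 \left(-156\right) - 394 = -38376 - 394 = -38770$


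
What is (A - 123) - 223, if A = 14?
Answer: -332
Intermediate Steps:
(A - 123) - 223 = (14 - 123) - 223 = -109 - 223 = -332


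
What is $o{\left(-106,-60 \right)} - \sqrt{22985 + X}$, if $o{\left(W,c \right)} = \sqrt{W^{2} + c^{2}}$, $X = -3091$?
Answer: $- 7 \sqrt{406} + 2 \sqrt{3709} \approx -19.243$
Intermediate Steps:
$o{\left(-106,-60 \right)} - \sqrt{22985 + X} = \sqrt{\left(-106\right)^{2} + \left(-60\right)^{2}} - \sqrt{22985 - 3091} = \sqrt{11236 + 3600} - \sqrt{19894} = \sqrt{14836} - 7 \sqrt{406} = 2 \sqrt{3709} - 7 \sqrt{406} = - 7 \sqrt{406} + 2 \sqrt{3709}$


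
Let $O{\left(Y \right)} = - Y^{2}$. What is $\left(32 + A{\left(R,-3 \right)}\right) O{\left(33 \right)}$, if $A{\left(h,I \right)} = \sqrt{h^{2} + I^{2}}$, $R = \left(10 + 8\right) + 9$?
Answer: $-34848 - 3267 \sqrt{82} \approx -64432.0$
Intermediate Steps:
$R = 27$ ($R = 18 + 9 = 27$)
$A{\left(h,I \right)} = \sqrt{I^{2} + h^{2}}$
$\left(32 + A{\left(R,-3 \right)}\right) O{\left(33 \right)} = \left(32 + \sqrt{\left(-3\right)^{2} + 27^{2}}\right) \left(- 33^{2}\right) = \left(32 + \sqrt{9 + 729}\right) \left(\left(-1\right) 1089\right) = \left(32 + \sqrt{738}\right) \left(-1089\right) = \left(32 + 3 \sqrt{82}\right) \left(-1089\right) = -34848 - 3267 \sqrt{82}$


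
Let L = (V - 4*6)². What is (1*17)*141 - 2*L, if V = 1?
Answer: 1339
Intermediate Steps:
L = 529 (L = (1 - 4*6)² = (1 - 24)² = (-23)² = 529)
(1*17)*141 - 2*L = (1*17)*141 - 2*529 = 17*141 - 1058 = 2397 - 1058 = 1339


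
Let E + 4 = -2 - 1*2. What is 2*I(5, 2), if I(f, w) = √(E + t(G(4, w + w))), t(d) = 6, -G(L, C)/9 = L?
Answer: 2*I*√2 ≈ 2.8284*I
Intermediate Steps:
E = -8 (E = -4 + (-2 - 1*2) = -4 + (-2 - 2) = -4 - 4 = -8)
G(L, C) = -9*L
I(f, w) = I*√2 (I(f, w) = √(-8 + 6) = √(-2) = I*√2)
2*I(5, 2) = 2*(I*√2) = 2*I*√2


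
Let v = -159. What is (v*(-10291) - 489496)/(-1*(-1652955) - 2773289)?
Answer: -1146773/1120334 ≈ -1.0236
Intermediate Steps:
(v*(-10291) - 489496)/(-1*(-1652955) - 2773289) = (-159*(-10291) - 489496)/(-1*(-1652955) - 2773289) = (1636269 - 489496)/(1652955 - 2773289) = 1146773/(-1120334) = 1146773*(-1/1120334) = -1146773/1120334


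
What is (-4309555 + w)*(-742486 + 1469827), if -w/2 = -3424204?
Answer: 1846611879873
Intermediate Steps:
w = 6848408 (w = -2*(-3424204) = 6848408)
(-4309555 + w)*(-742486 + 1469827) = (-4309555 + 6848408)*(-742486 + 1469827) = 2538853*727341 = 1846611879873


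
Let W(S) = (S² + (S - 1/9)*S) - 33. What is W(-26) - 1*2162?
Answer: -7561/9 ≈ -840.11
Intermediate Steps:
W(S) = -33 + S² + S*(-⅑ + S) (W(S) = (S² + (S - 1*⅑)*S) - 33 = (S² + (S - ⅑)*S) - 33 = (S² + (-⅑ + S)*S) - 33 = (S² + S*(-⅑ + S)) - 33 = -33 + S² + S*(-⅑ + S))
W(-26) - 1*2162 = (-33 + 2*(-26)² - ⅑*(-26)) - 1*2162 = (-33 + 2*676 + 26/9) - 2162 = (-33 + 1352 + 26/9) - 2162 = 11897/9 - 2162 = -7561/9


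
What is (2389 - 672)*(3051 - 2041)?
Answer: 1734170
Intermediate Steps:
(2389 - 672)*(3051 - 2041) = 1717*1010 = 1734170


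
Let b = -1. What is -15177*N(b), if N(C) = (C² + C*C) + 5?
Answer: -106239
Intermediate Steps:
N(C) = 5 + 2*C² (N(C) = (C² + C²) + 5 = 2*C² + 5 = 5 + 2*C²)
-15177*N(b) = -15177*(5 + 2*(-1)²) = -15177*(5 + 2*1) = -15177*(5 + 2) = -15177*7 = -106239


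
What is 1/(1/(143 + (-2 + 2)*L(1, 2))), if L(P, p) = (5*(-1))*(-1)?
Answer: 143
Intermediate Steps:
L(P, p) = 5 (L(P, p) = -5*(-1) = 5)
1/(1/(143 + (-2 + 2)*L(1, 2))) = 1/(1/(143 + (-2 + 2)*5)) = 1/(1/(143 + 0*5)) = 1/(1/(143 + 0)) = 1/(1/143) = 143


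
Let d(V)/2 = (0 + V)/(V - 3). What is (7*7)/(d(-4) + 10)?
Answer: 343/78 ≈ 4.3974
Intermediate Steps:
d(V) = 2*V/(-3 + V) (d(V) = 2*((0 + V)/(V - 3)) = 2*(V/(-3 + V)) = 2*V/(-3 + V))
(7*7)/(d(-4) + 10) = (7*7)/(2*(-4)/(-3 - 4) + 10) = 49/(2*(-4)/(-7) + 10) = 49/(2*(-4)*(-⅐) + 10) = 49/(8/7 + 10) = 49/(78/7) = 49*(7/78) = 343/78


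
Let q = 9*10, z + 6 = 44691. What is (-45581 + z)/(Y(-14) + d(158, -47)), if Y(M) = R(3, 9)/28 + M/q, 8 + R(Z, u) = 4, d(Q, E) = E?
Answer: 282240/14899 ≈ 18.944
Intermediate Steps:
z = 44685 (z = -6 + 44691 = 44685)
q = 90
R(Z, u) = -4 (R(Z, u) = -8 + 4 = -4)
Y(M) = -⅐ + M/90 (Y(M) = -4/28 + M/90 = -4*1/28 + M*(1/90) = -⅐ + M/90)
(-45581 + z)/(Y(-14) + d(158, -47)) = (-45581 + 44685)/((-⅐ + (1/90)*(-14)) - 47) = -896/((-⅐ - 7/45) - 47) = -896/(-94/315 - 47) = -896/(-14899/315) = -896*(-315/14899) = 282240/14899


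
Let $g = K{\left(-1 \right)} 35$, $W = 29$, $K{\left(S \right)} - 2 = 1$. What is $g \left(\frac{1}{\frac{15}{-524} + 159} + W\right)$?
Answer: $\frac{84568855}{27767} \approx 3045.7$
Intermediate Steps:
$K{\left(S \right)} = 3$ ($K{\left(S \right)} = 2 + 1 = 3$)
$g = 105$ ($g = 3 \cdot 35 = 105$)
$g \left(\frac{1}{\frac{15}{-524} + 159} + W\right) = 105 \left(\frac{1}{\frac{15}{-524} + 159} + 29\right) = 105 \left(\frac{1}{15 \left(- \frac{1}{524}\right) + 159} + 29\right) = 105 \left(\frac{1}{- \frac{15}{524} + 159} + 29\right) = 105 \left(\frac{1}{\frac{83301}{524}} + 29\right) = 105 \left(\frac{524}{83301} + 29\right) = 105 \cdot \frac{2416253}{83301} = \frac{84568855}{27767}$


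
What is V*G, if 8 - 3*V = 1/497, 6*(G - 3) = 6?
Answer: 5300/497 ≈ 10.664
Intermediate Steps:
G = 4 (G = 3 + (⅙)*6 = 3 + 1 = 4)
V = 1325/497 (V = 8/3 - ⅓/497 = 8/3 - ⅓*1/497 = 8/3 - 1/1491 = 1325/497 ≈ 2.6660)
V*G = (1325/497)*4 = 5300/497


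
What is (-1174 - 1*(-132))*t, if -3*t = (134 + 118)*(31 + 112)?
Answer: 12516504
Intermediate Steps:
t = -12012 (t = -(134 + 118)*(31 + 112)/3 = -84*143 = -1/3*36036 = -12012)
(-1174 - 1*(-132))*t = (-1174 - 1*(-132))*(-12012) = (-1174 + 132)*(-12012) = -1042*(-12012) = 12516504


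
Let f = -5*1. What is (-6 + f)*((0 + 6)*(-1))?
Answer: 66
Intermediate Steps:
f = -5
(-6 + f)*((0 + 6)*(-1)) = (-6 - 5)*((0 + 6)*(-1)) = -66*(-1) = -11*(-6) = 66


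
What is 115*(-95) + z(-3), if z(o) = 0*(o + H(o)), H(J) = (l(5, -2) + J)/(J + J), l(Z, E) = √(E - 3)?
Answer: -10925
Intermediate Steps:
l(Z, E) = √(-3 + E)
H(J) = (J + I*√5)/(2*J) (H(J) = (√(-3 - 2) + J)/(J + J) = (√(-5) + J)/((2*J)) = (I*√5 + J)*(1/(2*J)) = (J + I*√5)*(1/(2*J)) = (J + I*√5)/(2*J))
z(o) = 0 (z(o) = 0*(o + (o + I*√5)/(2*o)) = 0)
115*(-95) + z(-3) = 115*(-95) + 0 = -10925 + 0 = -10925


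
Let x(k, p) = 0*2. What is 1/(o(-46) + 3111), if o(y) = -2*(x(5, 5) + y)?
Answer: 1/3203 ≈ 0.00031221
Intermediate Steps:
x(k, p) = 0
o(y) = -2*y (o(y) = -2*(0 + y) = -2*y)
1/(o(-46) + 3111) = 1/(-2*(-46) + 3111) = 1/(92 + 3111) = 1/3203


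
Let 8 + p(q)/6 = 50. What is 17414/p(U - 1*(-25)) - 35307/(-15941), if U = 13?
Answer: 143246969/2008566 ≈ 71.318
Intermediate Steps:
p(q) = 252 (p(q) = -48 + 6*50 = -48 + 300 = 252)
17414/p(U - 1*(-25)) - 35307/(-15941) = 17414/252 - 35307/(-15941) = 17414*(1/252) - 35307*(-1/15941) = 8707/126 + 35307/15941 = 143246969/2008566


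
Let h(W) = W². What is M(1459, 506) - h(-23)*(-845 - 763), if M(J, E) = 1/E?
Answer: 430419793/506 ≈ 8.5063e+5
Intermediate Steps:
M(1459, 506) - h(-23)*(-845 - 763) = 1/506 - (-23)²*(-845 - 763) = 1/506 - 529*(-1608) = 1/506 - 1*(-850632) = 1/506 + 850632 = 430419793/506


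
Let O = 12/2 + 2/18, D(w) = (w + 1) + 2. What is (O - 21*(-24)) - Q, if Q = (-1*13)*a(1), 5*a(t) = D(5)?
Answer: 23891/45 ≈ 530.91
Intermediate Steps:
D(w) = 3 + w (D(w) = (1 + w) + 2 = 3 + w)
a(t) = 8/5 (a(t) = (3 + 5)/5 = (⅕)*8 = 8/5)
O = 55/9 (O = 12*(½) + 2*(1/18) = 6 + ⅑ = 55/9 ≈ 6.1111)
Q = -104/5 (Q = -1*13*(8/5) = -13*8/5 = -104/5 ≈ -20.800)
(O - 21*(-24)) - Q = (55/9 - 21*(-24)) - 1*(-104/5) = (55/9 + 504) + 104/5 = 4591/9 + 104/5 = 23891/45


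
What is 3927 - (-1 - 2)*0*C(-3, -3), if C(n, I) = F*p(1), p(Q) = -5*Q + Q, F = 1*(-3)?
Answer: 3927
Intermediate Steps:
F = -3
p(Q) = -4*Q
C(n, I) = 12 (C(n, I) = -(-12) = -3*(-4) = 12)
3927 - (-1 - 2)*0*C(-3, -3) = 3927 - (-1 - 2)*0*12 = 3927 - (-3*0)*12 = 3927 - 0*12 = 3927 - 1*0 = 3927 + 0 = 3927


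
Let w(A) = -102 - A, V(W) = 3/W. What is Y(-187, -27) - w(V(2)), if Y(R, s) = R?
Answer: -167/2 ≈ -83.500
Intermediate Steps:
Y(-187, -27) - w(V(2)) = -187 - (-102 - 3/2) = -187 - 1*(-207/2) = -187 + 207/2 = -167/2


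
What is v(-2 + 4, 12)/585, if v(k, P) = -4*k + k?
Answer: -2/195 ≈ -0.010256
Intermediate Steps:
v(k, P) = -3*k
v(-2 + 4, 12)/585 = -3*(-2 + 4)/585 = -3*2*(1/585) = -6*1/585 = -2/195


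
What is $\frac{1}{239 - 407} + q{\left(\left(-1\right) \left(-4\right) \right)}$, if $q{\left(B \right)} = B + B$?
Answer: $\frac{1343}{168} \approx 7.994$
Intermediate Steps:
$q{\left(B \right)} = 2 B$
$\frac{1}{239 - 407} + q{\left(\left(-1\right) \left(-4\right) \right)} = \frac{1}{239 - 407} + 2 \left(\left(-1\right) \left(-4\right)\right) = \frac{1}{-168} + 2 \cdot 4 = - \frac{1}{168} + 8 = \frac{1343}{168}$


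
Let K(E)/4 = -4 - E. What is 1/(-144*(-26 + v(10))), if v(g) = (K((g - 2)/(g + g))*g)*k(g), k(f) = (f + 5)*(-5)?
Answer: -1/1897056 ≈ -5.2713e-7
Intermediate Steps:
k(f) = -25 - 5*f (k(f) = (5 + f)*(-5) = -25 - 5*f)
K(E) = -16 - 4*E (K(E) = 4*(-4 - E) = -16 - 4*E)
v(g) = g*(-25 - 5*g)*(-16 - 2*(-2 + g)/g) (v(g) = ((-16 - 4*(g - 2)/(g + g))*g)*(-25 - 5*g) = ((-16 - 4*(-2 + g)/(2*g))*g)*(-25 - 5*g) = ((-16 - 4*(-2 + g)*1/(2*g))*g)*(-25 - 5*g) = ((-16 - 2*(-2 + g)/g)*g)*(-25 - 5*g) = (g*(-16 - 2*(-2 + g)/g))*(-25 - 5*g) = g*(-25 - 5*g)*(-16 - 2*(-2 + g)/g))
1/(-144*(-26 + v(10))) = 1/(-144*(-26 + 10*(-2 + 9*10)*(5 + 10))) = 1/(-144*(-26 + 10*(-2 + 90)*15)) = 1/(-144*(-26 + 10*88*15)) = 1/(-144*(-26 + 13200)) = 1/(-144*13174) = 1/(-1897056) = -1/1897056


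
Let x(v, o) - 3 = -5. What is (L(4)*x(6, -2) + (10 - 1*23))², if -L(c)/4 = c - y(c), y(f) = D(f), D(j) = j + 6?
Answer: 3721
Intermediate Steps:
D(j) = 6 + j
y(f) = 6 + f
x(v, o) = -2 (x(v, o) = 3 - 5 = -2)
L(c) = 24 (L(c) = -4*(c - (6 + c)) = -4*(c + (-6 - c)) = -4*(-6) = 24)
(L(4)*x(6, -2) + (10 - 1*23))² = (24*(-2) + (10 - 1*23))² = (-48 + (10 - 23))² = (-48 - 13)² = (-61)² = 3721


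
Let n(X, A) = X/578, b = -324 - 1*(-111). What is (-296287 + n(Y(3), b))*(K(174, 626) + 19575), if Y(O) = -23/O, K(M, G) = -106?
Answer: -10002426167389/1734 ≈ -5.7684e+9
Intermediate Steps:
b = -213 (b = -324 + 111 = -213)
n(X, A) = X/578 (n(X, A) = X*(1/578) = X/578)
(-296287 + n(Y(3), b))*(K(174, 626) + 19575) = (-296287 + (-23/3)/578)*(-106 + 19575) = (-296287 + (-23*⅓)/578)*19469 = (-296287 + (1/578)*(-23/3))*19469 = (-296287 - 23/1734)*19469 = -513761681/1734*19469 = -10002426167389/1734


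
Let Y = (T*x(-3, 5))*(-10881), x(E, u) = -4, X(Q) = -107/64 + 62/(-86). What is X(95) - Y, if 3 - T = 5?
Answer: 239549511/2752 ≈ 87046.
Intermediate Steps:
X(Q) = -6585/2752 (X(Q) = -107*1/64 + 62*(-1/86) = -107/64 - 31/43 = -6585/2752)
T = -2 (T = 3 - 1*5 = 3 - 5 = -2)
Y = -87048 (Y = -2*(-4)*(-10881) = 8*(-10881) = -87048)
X(95) - Y = -6585/2752 - 1*(-87048) = -6585/2752 + 87048 = 239549511/2752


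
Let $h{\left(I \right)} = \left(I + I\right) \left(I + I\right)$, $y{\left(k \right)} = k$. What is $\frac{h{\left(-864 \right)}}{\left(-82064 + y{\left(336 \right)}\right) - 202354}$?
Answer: $- \frac{497664}{47347} \approx -10.511$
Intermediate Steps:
$h{\left(I \right)} = 4 I^{2}$ ($h{\left(I \right)} = 2 I 2 I = 4 I^{2}$)
$\frac{h{\left(-864 \right)}}{\left(-82064 + y{\left(336 \right)}\right) - 202354} = \frac{4 \left(-864\right)^{2}}{\left(-82064 + 336\right) - 202354} = \frac{4 \cdot 746496}{-81728 - 202354} = \frac{2985984}{-284082} = 2985984 \left(- \frac{1}{284082}\right) = - \frac{497664}{47347}$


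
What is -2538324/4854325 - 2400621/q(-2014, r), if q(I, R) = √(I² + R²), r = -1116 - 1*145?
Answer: -2538324/4854325 - 2400621*√5646317/5646317 ≈ -1010.8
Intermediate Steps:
r = -1261 (r = -1116 - 145 = -1261)
-2538324/4854325 - 2400621/q(-2014, r) = -2538324/4854325 - 2400621/√((-2014)² + (-1261)²) = -2538324*1/4854325 - 2400621/√(4056196 + 1590121) = -2538324/4854325 - 2400621*√5646317/5646317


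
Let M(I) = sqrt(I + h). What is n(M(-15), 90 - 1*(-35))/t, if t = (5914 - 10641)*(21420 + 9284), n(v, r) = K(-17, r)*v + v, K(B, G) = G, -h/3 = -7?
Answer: -63*sqrt(6)/72568904 ≈ -2.1265e-6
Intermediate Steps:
h = 21 (h = -3*(-7) = 21)
M(I) = sqrt(21 + I) (M(I) = sqrt(I + 21) = sqrt(21 + I))
n(v, r) = v + r*v (n(v, r) = r*v + v = v + r*v)
t = -145137808 (t = -4727*30704 = -145137808)
n(M(-15), 90 - 1*(-35))/t = (sqrt(21 - 15)*(1 + (90 - 1*(-35))))/(-145137808) = (sqrt(6)*(1 + (90 + 35)))*(-1/145137808) = (sqrt(6)*(1 + 125))*(-1/145137808) = (sqrt(6)*126)*(-1/145137808) = (126*sqrt(6))*(-1/145137808) = -63*sqrt(6)/72568904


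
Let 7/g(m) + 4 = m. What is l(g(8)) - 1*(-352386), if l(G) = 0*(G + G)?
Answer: 352386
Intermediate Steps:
g(m) = 7/(-4 + m)
l(G) = 0 (l(G) = 0*(2*G) = 0)
l(g(8)) - 1*(-352386) = 0 - 1*(-352386) = 0 + 352386 = 352386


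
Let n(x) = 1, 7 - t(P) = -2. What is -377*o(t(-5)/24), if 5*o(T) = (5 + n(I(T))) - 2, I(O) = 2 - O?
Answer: -1508/5 ≈ -301.60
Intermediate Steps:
t(P) = 9 (t(P) = 7 - 1*(-2) = 7 + 2 = 9)
o(T) = ⅘ (o(T) = ((5 + 1) - 2)/5 = (6 - 2)/5 = (⅕)*4 = ⅘)
-377*o(t(-5)/24) = -377*⅘ = -1508/5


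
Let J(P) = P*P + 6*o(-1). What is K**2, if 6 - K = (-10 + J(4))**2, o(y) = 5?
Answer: 1664100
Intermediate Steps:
J(P) = 30 + P**2 (J(P) = P*P + 6*5 = P**2 + 30 = 30 + P**2)
K = -1290 (K = 6 - (-10 + (30 + 4**2))**2 = 6 - (-10 + (30 + 16))**2 = 6 - (-10 + 46)**2 = 6 - 1*36**2 = 6 - 1*1296 = 6 - 1296 = -1290)
K**2 = (-1290)**2 = 1664100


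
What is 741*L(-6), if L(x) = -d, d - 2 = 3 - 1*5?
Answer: 0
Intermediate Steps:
d = 0 (d = 2 + (3 - 1*5) = 2 + (3 - 5) = 2 - 2 = 0)
L(x) = 0 (L(x) = -1*0 = 0)
741*L(-6) = 741*0 = 0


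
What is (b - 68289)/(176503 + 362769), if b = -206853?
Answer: -137571/269636 ≈ -0.51021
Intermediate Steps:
(b - 68289)/(176503 + 362769) = (-206853 - 68289)/(176503 + 362769) = -275142/539272 = -275142*1/539272 = -137571/269636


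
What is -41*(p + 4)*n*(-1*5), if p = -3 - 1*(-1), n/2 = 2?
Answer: 1640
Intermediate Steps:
n = 4 (n = 2*2 = 4)
p = -2 (p = -3 + 1 = -2)
-41*(p + 4)*n*(-1*5) = -41*(-2 + 4)*4*(-1*5) = -82*4*(-5) = -82*(-20) = -41*(-40) = 1640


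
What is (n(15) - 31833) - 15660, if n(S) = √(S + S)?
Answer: -47493 + √30 ≈ -47488.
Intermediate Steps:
n(S) = √2*√S (n(S) = √(2*S) = √2*√S)
(n(15) - 31833) - 15660 = (√2*√15 - 31833) - 15660 = (√30 - 31833) - 15660 = (-31833 + √30) - 15660 = -47493 + √30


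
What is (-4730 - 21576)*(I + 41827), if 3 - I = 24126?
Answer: -465721424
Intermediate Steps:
I = -24123 (I = 3 - 1*24126 = 3 - 24126 = -24123)
(-4730 - 21576)*(I + 41827) = (-4730 - 21576)*(-24123 + 41827) = -26306*17704 = -465721424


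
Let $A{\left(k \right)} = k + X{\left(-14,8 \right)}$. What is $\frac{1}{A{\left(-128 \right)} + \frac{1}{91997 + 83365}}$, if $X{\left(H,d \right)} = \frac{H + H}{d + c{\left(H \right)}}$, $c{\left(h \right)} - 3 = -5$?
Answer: $- \frac{58454}{7754897} \approx -0.0075377$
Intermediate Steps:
$c{\left(h \right)} = -2$ ($c{\left(h \right)} = 3 - 5 = -2$)
$X{\left(H,d \right)} = \frac{2 H}{-2 + d}$ ($X{\left(H,d \right)} = \frac{H + H}{d - 2} = \frac{2 H}{-2 + d}$)
$A{\left(k \right)} = - \frac{14}{3} + k$ ($A{\left(k \right)} = k + 2 \left(-14\right) \frac{1}{-2 + 8} = k + 2 \left(-14\right) \frac{1}{6} = k - \frac{14}{3} = - \frac{14}{3} + k$)
$\frac{1}{A{\left(-128 \right)} + \frac{1}{91997 + 83365}} = \frac{1}{\left(- \frac{14}{3} - 128\right) + \frac{1}{91997 + 83365}} = \frac{1}{- \frac{398}{3} + \frac{1}{175362}} = \frac{1}{- \frac{7754897}{58454}} = - \frac{58454}{7754897}$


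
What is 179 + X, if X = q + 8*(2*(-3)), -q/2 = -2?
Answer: 135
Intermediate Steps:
q = 4 (q = -2*(-2) = 4)
X = -44 (X = 4 + 8*(2*(-3)) = 4 + 8*(-6) = 4 - 48 = -44)
179 + X = 179 - 44 = 135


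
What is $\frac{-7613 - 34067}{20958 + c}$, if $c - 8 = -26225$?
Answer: $\frac{41680}{5259} \approx 7.9255$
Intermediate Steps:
$c = -26217$ ($c = 8 - 26225 = -26217$)
$\frac{-7613 - 34067}{20958 + c} = \frac{-7613 - 34067}{20958 - 26217} = - \frac{41680}{-5259} = \left(-41680\right) \left(- \frac{1}{5259}\right) = \frac{41680}{5259}$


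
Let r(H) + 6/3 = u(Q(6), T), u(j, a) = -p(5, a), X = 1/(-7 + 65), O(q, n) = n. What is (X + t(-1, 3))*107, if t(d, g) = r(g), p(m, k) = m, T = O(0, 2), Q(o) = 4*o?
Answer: -43335/58 ≈ -747.16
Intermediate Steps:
T = 2
X = 1/58 ≈ 0.017241
u(j, a) = -5 (u(j, a) = -1*5 = -5)
r(H) = -7 (r(H) = -2 - 5 = -7)
t(d, g) = -7
(X + t(-1, 3))*107 = (1/58 - 7)*107 = -405/58*107 = -43335/58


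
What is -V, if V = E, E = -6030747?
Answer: 6030747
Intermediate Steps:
V = -6030747
-V = -1*(-6030747) = 6030747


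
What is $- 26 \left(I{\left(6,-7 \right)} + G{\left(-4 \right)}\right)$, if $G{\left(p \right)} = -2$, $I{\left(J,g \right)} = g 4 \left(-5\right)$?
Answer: $-3588$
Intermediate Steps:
$I{\left(J,g \right)} = - 20 g$ ($I{\left(J,g \right)} = 4 g \left(-5\right) = - 20 g$)
$- 26 \left(I{\left(6,-7 \right)} + G{\left(-4 \right)}\right) = - 26 \left(\left(-20\right) \left(-7\right) - 2\right) = - 26 \left(140 - 2\right) = \left(-26\right) 138 = -3588$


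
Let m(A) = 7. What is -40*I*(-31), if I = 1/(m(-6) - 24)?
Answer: -1240/17 ≈ -72.941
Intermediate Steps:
I = -1/17 (I = 1/(7 - 24) = 1/(-17) = -1/17 ≈ -0.058824)
-40*I*(-31) = -40*(-1/17)*(-31) = (40/17)*(-31) = -1240/17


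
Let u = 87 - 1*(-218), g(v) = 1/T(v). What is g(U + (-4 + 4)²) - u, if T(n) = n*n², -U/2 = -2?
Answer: -19519/64 ≈ -304.98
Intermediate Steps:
U = 4 (U = -2*(-2) = 4)
T(n) = n³
g(v) = v⁻³ (g(v) = 1/(v³) = v⁻³)
u = 305 (u = 87 + 218 = 305)
g(U + (-4 + 4)²) - u = (4 + (-4 + 4)²)⁻³ - 1*305 = (4 + 0²)⁻³ - 305 = (4 + 0)⁻³ - 305 = 4⁻³ - 305 = 1/64 - 305 = -19519/64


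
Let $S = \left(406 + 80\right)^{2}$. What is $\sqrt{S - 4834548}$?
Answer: $12 i \sqrt{31933} \approx 2144.4 i$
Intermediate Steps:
$S = 236196$ ($S = 486^{2} = 236196$)
$\sqrt{S - 4834548} = \sqrt{236196 - 4834548} = \sqrt{-4598352} = 12 i \sqrt{31933}$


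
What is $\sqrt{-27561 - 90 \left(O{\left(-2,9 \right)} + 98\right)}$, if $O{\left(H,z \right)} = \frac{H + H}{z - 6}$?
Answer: $3 i \sqrt{4029} \approx 190.42 i$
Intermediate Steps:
$O{\left(H,z \right)} = \frac{2 H}{-6 + z}$
$\sqrt{-27561 - 90 \left(O{\left(-2,9 \right)} + 98\right)} = \sqrt{-27561 - 90 \left(2 \left(-2\right) \frac{1}{-6 + 9} + 98\right)} = \sqrt{-27561 - 90 \left(2 \left(-2\right) \frac{1}{3} + 98\right)} = \sqrt{-27561 - 90 \left(- \frac{4}{3} + 98\right)} = \sqrt{-27561 - 8700} = \sqrt{-36261} = 3 i \sqrt{4029}$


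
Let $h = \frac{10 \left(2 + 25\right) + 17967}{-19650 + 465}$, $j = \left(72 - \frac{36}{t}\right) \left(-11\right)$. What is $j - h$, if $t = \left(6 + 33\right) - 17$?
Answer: $- \frac{4943651}{6395} \approx -773.05$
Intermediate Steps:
$t = 22$ ($t = 39 - 17 = 22$)
$j = -774$ ($j = \left(72 - \frac{36}{22}\right) \left(-11\right) = \left(72 - \frac{18}{11}\right) \left(-11\right) = \frac{774}{11} \left(-11\right) = -774$)
$h = - \frac{6079}{6395}$ ($h = \frac{10 \cdot 27 + 17967}{-19185} = \left(270 + 17967\right) \left(- \frac{1}{19185}\right) = 18237 \left(- \frac{1}{19185}\right) = - \frac{6079}{6395} \approx -0.95059$)
$j - h = -774 - - \frac{6079}{6395} = -774 + \frac{6079}{6395} = - \frac{4943651}{6395}$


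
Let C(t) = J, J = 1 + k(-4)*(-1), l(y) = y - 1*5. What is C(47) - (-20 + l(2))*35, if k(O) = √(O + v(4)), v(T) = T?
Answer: 806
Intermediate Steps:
k(O) = √(4 + O) (k(O) = √(O + 4) = √(4 + O))
l(y) = -5 + y (l(y) = y - 5 = -5 + y)
J = 1 (J = 1 + √(4 - 4)*(-1) = 1 + √0*(-1) = 1 + 0*(-1) = 1 + 0 = 1)
C(t) = 1
C(47) - (-20 + l(2))*35 = 1 - (-20 + (-5 + 2))*35 = 1 - (-20 - 3)*35 = 1 - (-23)*35 = 1 - 1*(-805) = 1 + 805 = 806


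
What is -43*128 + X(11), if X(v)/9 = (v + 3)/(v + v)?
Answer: -60481/11 ≈ -5498.3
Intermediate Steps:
X(v) = 9*(3 + v)/(2*v) (X(v) = 9*((v + 3)/(v + v)) = 9*((3 + v)/((2*v))) = 9*((3 + v)*(1/(2*v))) = 9*((3 + v)/(2*v)) = 9*(3 + v)/(2*v))
-43*128 + X(11) = -43*128 + (9/2)*(3 + 11)/11 = -5504 + (9/2)*(1/11)*14 = -5504 + 63/11 = -60481/11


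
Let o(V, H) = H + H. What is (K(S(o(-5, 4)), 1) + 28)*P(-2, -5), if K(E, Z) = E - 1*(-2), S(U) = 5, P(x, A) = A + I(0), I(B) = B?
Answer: -175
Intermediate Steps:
o(V, H) = 2*H
P(x, A) = A (P(x, A) = A + 0 = A)
K(E, Z) = 2 + E (K(E, Z) = E + 2 = 2 + E)
(K(S(o(-5, 4)), 1) + 28)*P(-2, -5) = ((2 + 5) + 28)*(-5) = (7 + 28)*(-5) = 35*(-5) = -175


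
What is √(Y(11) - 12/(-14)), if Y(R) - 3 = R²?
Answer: √6118/7 ≈ 11.174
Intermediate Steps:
Y(R) = 3 + R²
√(Y(11) - 12/(-14)) = √((3 + 11²) - 12/(-14)) = √((3 + 121) - 12*(-1/14)) = √(124 + 6/7) = √(874/7) = √6118/7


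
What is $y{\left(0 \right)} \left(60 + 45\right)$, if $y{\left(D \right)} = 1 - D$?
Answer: $105$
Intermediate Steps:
$y{\left(0 \right)} \left(60 + 45\right) = \left(1 - 0\right) \left(60 + 45\right) = \left(1 + 0\right) 105 = 1 \cdot 105 = 105$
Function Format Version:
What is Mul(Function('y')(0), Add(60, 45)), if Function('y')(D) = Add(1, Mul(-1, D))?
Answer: 105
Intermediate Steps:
Mul(Function('y')(0), Add(60, 45)) = Mul(Add(1, Mul(-1, 0)), Add(60, 45)) = Mul(Add(1, 0), 105) = Mul(1, 105) = 105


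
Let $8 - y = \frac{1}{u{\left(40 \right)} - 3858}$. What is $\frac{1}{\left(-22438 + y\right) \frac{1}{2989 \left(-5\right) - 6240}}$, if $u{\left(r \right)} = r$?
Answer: $\frac{80884330}{85637739} \approx 0.94449$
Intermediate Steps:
$y = \frac{30545}{3818}$ ($y = 8 - \frac{1}{40 - 3858} = 8 - \frac{1}{-3818} = 8 - - \frac{1}{3818} = 8 + \frac{1}{3818} = \frac{30545}{3818} \approx 8.0003$)
$\frac{1}{\left(-22438 + y\right) \frac{1}{2989 \left(-5\right) - 6240}} = \frac{1}{\left(-22438 + \frac{30545}{3818}\right) \frac{1}{2989 \left(-5\right) - 6240}} = \frac{1}{\left(- \frac{85637739}{3818}\right) \frac{1}{-14945 - 6240}} = \frac{1}{\left(- \frac{85637739}{3818}\right) \frac{1}{-21185}} = \frac{1}{\left(- \frac{85637739}{3818}\right) \left(- \frac{1}{21185}\right)} = \frac{1}{\frac{85637739}{80884330}} = \frac{80884330}{85637739}$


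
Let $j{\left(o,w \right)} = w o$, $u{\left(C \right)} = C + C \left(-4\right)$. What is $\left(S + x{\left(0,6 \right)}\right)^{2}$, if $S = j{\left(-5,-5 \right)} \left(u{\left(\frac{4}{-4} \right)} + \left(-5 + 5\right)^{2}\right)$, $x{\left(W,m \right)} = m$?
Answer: $6561$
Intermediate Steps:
$u{\left(C \right)} = - 3 C$ ($u{\left(C \right)} = C - 4 C = - 3 C$)
$j{\left(o,w \right)} = o w$
$S = 75$ ($S = \left(-5\right) \left(-5\right) \left(- 3 \frac{4}{-4} + \left(-5 + 5\right)^{2}\right) = 25 \left(- 3 \cdot 4 \left(- \frac{1}{4}\right) + 0^{2}\right) = 25 \left(\left(-3\right) \left(-1\right) + 0\right) = 25 \left(3 + 0\right) = 25 \cdot 3 = 75$)
$\left(S + x{\left(0,6 \right)}\right)^{2} = \left(75 + 6\right)^{2} = 81^{2} = 6561$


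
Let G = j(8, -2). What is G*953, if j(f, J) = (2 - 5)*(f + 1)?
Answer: -25731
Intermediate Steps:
j(f, J) = -3 - 3*f (j(f, J) = -3*(1 + f) = -3 - 3*f)
G = -27 (G = -3 - 3*8 = -3 - 24 = -27)
G*953 = -27*953 = -25731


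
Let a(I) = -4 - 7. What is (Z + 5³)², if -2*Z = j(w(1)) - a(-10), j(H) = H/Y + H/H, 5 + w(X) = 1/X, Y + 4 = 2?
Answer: 13924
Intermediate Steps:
Y = -2 (Y = -4 + 2 = -2)
a(I) = -11
w(X) = -5 + 1/X
j(H) = 1 - H/2 (j(H) = H/(-2) + H/H = H*(-½) + 1 = -H/2 + 1 = 1 - H/2)
Z = -7 (Z = -((1 - (-5 + 1/1)/2) - 1*(-11))/2 = -((1 - (-5 + 1)/2) + 11)/2 = -((1 - ½*(-4)) + 11)/2 = -((1 + 2) + 11)/2 = -(3 + 11)/2 = -½*14 = -7)
(Z + 5³)² = (-7 + 5³)² = (-7 + 125)² = 118² = 13924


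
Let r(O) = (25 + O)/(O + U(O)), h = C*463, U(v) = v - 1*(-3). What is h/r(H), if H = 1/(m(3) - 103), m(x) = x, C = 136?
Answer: 1103792/147 ≈ 7508.8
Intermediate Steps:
U(v) = 3 + v (U(v) = v + 3 = 3 + v)
h = 62968 (h = 136*463 = 62968)
H = -1/100 (H = 1/(3 - 103) = 1/(-100) = -1/100 ≈ -0.010000)
r(O) = (25 + O)/(3 + 2*O) (r(O) = (25 + O)/(O + (3 + O)) = (25 + O)/(3 + 2*O))
h/r(H) = 62968/(((25 - 1/100)/(3 + 2*(-1/100)))) = 62968/(((2499/100)/(3 - 1/50))) = 62968/(((2499/100)/(149/50))) = 62968/(((50/149)*(2499/100))) = 62968/(2499/298) = 62968*(298/2499) = 1103792/147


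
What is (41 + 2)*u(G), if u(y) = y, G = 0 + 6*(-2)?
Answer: -516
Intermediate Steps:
G = -12 (G = 0 - 12 = -12)
(41 + 2)*u(G) = (41 + 2)*(-12) = 43*(-12) = -516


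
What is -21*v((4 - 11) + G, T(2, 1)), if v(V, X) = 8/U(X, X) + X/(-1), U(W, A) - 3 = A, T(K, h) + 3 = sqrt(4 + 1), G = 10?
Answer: -63 - 63*sqrt(5)/5 ≈ -91.174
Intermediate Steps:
T(K, h) = -3 + sqrt(5) (T(K, h) = -3 + sqrt(4 + 1) = -3 + sqrt(5))
U(W, A) = 3 + A
v(V, X) = -X + 8/(3 + X) (v(V, X) = 8/(3 + X) + X/(-1) = 8/(3 + X) + X*(-1) = 8/(3 + X) - X = -X + 8/(3 + X))
-21*v((4 - 11) + G, T(2, 1)) = -21*(8 - (-3 + sqrt(5))*(3 + (-3 + sqrt(5))))/(3 + (-3 + sqrt(5))) = -21*(8 - (-3 + sqrt(5))*sqrt(5))/(sqrt(5)) = -21*sqrt(5)/5*(8 - sqrt(5)*(-3 + sqrt(5))) = -21*sqrt(5)*(8 - sqrt(5)*(-3 + sqrt(5)))/5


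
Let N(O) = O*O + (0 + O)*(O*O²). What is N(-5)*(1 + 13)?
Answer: 9100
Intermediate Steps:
N(O) = O² + O⁴ (N(O) = O² + O*O³ = O² + O⁴)
N(-5)*(1 + 13) = ((-5)² + (-5)⁴)*(1 + 13) = (25 + 625)*14 = 650*14 = 9100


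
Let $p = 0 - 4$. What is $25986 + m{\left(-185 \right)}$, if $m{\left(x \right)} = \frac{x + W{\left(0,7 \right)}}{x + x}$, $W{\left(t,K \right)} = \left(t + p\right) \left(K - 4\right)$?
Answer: $\frac{9615017}{370} \approx 25987.0$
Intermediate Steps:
$p = -4$
$W{\left(t,K \right)} = \left(-4 + K\right) \left(-4 + t\right)$ ($W{\left(t,K \right)} = \left(t - 4\right) \left(K - 4\right) = \left(-4 + t\right) \left(-4 + K\right) = \left(-4 + K\right) \left(-4 + t\right)$)
$m{\left(x \right)} = \frac{-12 + x}{2 x}$ ($m{\left(x \right)} = \frac{x + \left(16 - 28 - 0 + 7 \cdot 0\right)}{x + x} = \frac{x + \left(16 - 28 + 0 + 0\right)}{2 x} = \left(x - 12\right) \frac{1}{2 x} = \left(-12 + x\right) \frac{1}{2 x} = \frac{-12 + x}{2 x}$)
$25986 + m{\left(-185 \right)} = 25986 + \frac{-12 - 185}{2 \left(-185\right)} = 25986 + \frac{1}{2} \left(- \frac{1}{185}\right) \left(-197\right) = 25986 + \frac{197}{370} = \frac{9615017}{370}$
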